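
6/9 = 2/3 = 0.67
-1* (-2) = 2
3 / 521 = 0.01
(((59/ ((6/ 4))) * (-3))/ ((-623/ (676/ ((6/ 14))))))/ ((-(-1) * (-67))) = -79768/ 17889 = -4.46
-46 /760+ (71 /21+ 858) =6873337 /7980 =861.32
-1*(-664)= 664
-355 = -355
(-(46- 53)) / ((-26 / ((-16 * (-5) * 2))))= -560 / 13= -43.08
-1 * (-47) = 47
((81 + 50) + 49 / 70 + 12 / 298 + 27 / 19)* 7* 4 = 52777158 / 14155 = 3728.52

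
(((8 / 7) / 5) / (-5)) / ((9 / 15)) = -8 / 105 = -0.08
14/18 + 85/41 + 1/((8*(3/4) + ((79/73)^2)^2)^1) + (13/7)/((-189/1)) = 33801929632060/11355203963061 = 2.98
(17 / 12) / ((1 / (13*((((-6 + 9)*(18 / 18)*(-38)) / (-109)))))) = 4199 / 218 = 19.26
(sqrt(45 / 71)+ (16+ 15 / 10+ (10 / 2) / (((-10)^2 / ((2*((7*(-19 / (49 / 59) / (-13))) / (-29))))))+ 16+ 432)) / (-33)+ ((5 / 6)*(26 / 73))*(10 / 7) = -144955742 / 10595585 - sqrt(355) / 781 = -13.70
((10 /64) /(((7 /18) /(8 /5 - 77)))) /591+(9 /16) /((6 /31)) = 125985 /44128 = 2.85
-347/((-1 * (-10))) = -34.70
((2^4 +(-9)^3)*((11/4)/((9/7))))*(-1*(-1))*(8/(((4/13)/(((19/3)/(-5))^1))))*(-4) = -27121094/135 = -200896.99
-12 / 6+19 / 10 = -1 / 10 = -0.10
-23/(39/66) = -506/13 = -38.92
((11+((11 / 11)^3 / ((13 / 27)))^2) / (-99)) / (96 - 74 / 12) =-0.00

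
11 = 11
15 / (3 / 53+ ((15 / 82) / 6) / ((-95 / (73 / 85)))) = 210563700 / 790711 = 266.30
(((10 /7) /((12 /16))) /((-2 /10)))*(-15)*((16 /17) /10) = 13.45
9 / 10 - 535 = -5341 / 10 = -534.10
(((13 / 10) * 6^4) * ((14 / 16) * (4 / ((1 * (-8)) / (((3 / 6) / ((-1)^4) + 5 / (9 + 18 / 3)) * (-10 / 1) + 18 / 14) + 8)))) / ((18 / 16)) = 37296 / 65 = 573.78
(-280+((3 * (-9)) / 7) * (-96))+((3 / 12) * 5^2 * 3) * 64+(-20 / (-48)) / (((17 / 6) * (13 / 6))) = 1996177 / 1547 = 1290.35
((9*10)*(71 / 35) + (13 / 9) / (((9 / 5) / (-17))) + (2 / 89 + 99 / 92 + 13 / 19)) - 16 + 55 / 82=155.38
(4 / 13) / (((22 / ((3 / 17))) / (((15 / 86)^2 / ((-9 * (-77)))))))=75 / 692217526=0.00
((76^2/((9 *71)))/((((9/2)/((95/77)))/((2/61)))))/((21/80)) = 175590400/567261387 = 0.31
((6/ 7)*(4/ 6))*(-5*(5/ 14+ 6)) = -890/ 49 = -18.16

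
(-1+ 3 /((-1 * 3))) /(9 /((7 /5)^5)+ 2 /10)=-84035 /78716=-1.07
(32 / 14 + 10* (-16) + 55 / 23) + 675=519.68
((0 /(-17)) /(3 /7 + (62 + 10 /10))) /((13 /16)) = 0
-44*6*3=-792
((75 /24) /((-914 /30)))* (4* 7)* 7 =-18375 /914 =-20.10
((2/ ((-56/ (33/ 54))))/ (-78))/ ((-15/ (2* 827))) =-9097/ 294840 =-0.03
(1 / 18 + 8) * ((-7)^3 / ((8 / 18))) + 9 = -49663 / 8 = -6207.88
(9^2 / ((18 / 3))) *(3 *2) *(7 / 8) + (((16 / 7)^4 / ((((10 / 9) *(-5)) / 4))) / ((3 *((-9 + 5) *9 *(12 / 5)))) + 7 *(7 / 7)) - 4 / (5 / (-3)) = 13890407 / 172872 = 80.35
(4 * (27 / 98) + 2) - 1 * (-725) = 35677 / 49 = 728.10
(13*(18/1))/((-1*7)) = -234/7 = -33.43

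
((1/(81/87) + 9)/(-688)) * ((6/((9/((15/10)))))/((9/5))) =-85/10449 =-0.01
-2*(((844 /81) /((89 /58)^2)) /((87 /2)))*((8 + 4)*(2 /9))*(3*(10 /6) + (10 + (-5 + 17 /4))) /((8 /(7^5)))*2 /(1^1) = -62527956064 /1924803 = -32485.38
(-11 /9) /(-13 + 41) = -11 /252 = -0.04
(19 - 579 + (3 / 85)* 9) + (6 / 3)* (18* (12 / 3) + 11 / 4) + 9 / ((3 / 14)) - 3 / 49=-3067469 / 8330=-368.24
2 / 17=0.12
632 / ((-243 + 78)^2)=632 / 27225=0.02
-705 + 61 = -644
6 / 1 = 6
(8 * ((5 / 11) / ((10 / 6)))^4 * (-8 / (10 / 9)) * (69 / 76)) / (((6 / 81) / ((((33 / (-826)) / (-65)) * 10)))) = -16297524 / 678883205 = -0.02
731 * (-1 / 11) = -731 / 11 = -66.45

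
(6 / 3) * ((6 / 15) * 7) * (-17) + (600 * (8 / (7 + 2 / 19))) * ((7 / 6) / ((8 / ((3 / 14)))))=-74.09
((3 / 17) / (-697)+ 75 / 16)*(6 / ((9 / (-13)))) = -40.62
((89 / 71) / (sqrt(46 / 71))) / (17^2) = 0.01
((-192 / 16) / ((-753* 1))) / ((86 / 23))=46 / 10793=0.00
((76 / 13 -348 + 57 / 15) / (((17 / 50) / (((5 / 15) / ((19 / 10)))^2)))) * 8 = -58648000 / 239343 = -245.04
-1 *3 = -3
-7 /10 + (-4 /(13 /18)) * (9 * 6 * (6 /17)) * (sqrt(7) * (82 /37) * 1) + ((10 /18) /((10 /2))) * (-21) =-1912896 * sqrt(7) /8177 - 91 /30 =-621.97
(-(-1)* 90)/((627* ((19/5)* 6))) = 25/3971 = 0.01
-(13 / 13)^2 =-1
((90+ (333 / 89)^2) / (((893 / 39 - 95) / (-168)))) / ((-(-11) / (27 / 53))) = 62491338 / 5568463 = 11.22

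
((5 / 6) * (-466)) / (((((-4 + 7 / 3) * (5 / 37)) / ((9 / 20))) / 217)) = 16836813 / 100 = 168368.13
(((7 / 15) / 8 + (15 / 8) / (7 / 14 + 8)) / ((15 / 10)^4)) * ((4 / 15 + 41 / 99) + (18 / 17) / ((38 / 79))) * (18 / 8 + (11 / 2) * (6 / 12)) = 524385848 / 660484935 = 0.79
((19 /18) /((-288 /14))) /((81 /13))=-1729 /209952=-0.01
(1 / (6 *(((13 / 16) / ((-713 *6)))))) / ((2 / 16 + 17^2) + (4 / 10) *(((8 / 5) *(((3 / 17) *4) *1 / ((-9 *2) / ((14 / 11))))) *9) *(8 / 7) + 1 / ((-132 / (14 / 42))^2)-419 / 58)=-22048894137600 / 7074741880843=-3.12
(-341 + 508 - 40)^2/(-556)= -16129/556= -29.01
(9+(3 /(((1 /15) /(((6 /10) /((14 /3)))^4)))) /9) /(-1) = -43224561 /4802000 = -9.00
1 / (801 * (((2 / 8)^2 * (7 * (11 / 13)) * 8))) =26 / 61677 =0.00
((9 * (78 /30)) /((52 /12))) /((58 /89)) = 2403 /290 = 8.29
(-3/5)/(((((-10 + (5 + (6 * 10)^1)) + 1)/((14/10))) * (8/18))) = -27/800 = -0.03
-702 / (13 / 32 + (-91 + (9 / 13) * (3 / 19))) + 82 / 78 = 245718461 / 27892371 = 8.81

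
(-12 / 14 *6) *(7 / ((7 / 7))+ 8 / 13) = -3564 / 91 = -39.16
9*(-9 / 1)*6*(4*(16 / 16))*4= -7776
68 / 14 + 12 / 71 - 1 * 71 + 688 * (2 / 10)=177991 / 2485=71.63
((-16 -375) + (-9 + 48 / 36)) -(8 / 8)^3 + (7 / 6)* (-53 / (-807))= -1934815 / 4842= -399.59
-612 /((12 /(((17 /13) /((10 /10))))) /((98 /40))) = -42483 /260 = -163.40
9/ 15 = 3/ 5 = 0.60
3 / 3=1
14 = 14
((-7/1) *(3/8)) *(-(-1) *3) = -63/8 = -7.88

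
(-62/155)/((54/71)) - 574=-77561/135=-574.53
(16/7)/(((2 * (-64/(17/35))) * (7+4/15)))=-51/42728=-0.00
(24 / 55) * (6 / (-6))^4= 24 / 55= 0.44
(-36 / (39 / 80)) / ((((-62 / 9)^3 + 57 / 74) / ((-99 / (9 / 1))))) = -569669760 / 228731347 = -2.49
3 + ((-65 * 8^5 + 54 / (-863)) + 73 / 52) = -95582095101 / 44876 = -2129915.66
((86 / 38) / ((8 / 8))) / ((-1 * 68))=-43 / 1292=-0.03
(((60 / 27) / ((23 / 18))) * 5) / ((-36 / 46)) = -100 / 9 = -11.11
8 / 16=1 / 2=0.50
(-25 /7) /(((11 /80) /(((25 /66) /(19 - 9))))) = -2500 /2541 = -0.98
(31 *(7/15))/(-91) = -31/195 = -0.16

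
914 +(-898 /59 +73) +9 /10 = 972.68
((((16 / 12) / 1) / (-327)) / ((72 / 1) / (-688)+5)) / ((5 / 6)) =-688 / 688335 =-0.00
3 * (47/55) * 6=846/55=15.38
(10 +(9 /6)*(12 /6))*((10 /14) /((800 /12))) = 39 /280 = 0.14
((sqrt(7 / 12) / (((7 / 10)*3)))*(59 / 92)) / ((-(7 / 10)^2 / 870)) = -2138750*sqrt(21) / 23667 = -414.12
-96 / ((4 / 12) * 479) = -288 / 479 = -0.60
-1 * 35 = -35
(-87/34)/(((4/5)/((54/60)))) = -783/272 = -2.88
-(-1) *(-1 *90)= -90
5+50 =55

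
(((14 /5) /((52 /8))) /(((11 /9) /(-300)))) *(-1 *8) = 120960 /143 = 845.87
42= 42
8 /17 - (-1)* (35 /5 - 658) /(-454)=14699 /7718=1.90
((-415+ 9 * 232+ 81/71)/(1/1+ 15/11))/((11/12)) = 713184/923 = 772.68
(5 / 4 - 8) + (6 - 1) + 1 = -0.75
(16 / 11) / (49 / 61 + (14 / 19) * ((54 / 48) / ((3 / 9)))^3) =4747264 / 95072747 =0.05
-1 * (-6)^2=-36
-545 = -545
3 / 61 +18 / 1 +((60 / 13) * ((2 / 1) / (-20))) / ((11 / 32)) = 145731 / 8723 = 16.71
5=5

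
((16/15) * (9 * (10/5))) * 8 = 768/5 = 153.60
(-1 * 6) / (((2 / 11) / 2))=-66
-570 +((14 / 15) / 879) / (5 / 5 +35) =-135278093 / 237330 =-570.00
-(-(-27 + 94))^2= -4489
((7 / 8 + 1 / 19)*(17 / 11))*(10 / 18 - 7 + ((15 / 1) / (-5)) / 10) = -484993 / 50160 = -9.67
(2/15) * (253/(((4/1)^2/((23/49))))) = 5819/5880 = 0.99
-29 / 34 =-0.85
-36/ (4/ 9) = -81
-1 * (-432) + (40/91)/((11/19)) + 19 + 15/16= 7250391/16016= 452.70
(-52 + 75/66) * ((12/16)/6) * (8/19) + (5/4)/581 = -1299233/485716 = -2.67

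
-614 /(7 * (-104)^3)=307 /3937024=0.00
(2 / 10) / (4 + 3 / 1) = 1 / 35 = 0.03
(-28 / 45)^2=784 / 2025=0.39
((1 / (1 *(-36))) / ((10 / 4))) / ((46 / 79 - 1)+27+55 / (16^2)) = -10112 / 24387525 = -0.00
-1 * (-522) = 522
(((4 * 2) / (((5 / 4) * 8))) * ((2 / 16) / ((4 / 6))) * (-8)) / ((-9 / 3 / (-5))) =-2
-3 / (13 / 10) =-2.31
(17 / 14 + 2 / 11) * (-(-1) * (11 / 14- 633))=-1902965 / 2156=-882.64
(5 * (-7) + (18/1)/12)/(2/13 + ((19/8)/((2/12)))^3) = -27872/2407637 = -0.01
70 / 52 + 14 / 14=61 / 26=2.35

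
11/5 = 2.20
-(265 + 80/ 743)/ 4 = -196975/ 2972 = -66.28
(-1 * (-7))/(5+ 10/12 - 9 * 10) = -42/505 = -0.08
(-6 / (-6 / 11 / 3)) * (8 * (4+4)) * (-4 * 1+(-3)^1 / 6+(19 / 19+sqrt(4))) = -3168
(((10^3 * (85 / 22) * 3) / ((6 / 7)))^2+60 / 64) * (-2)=-354025001815 / 968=-365728307.66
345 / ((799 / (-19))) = -6555 / 799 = -8.20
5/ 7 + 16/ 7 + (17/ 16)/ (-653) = 31327/ 10448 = 3.00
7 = 7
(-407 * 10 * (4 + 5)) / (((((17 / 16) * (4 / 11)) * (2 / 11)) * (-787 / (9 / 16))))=372.69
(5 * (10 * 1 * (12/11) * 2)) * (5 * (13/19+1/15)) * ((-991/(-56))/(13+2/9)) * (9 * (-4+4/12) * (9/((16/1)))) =-644174775/63308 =-10175.25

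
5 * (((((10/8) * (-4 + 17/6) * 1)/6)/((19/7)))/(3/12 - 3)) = 1225/7524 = 0.16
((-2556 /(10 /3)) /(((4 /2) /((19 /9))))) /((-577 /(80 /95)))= 3408 /2885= 1.18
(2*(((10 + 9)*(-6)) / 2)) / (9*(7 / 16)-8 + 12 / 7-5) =15.51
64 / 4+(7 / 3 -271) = -758 / 3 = -252.67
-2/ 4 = -0.50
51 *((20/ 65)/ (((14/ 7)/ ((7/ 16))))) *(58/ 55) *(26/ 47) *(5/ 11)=10353/ 11374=0.91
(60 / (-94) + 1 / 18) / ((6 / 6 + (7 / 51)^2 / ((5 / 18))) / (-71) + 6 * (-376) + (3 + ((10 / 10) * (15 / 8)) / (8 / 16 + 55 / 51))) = 0.00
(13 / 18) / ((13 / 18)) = 1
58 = 58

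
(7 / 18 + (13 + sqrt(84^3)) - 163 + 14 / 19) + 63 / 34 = 622.85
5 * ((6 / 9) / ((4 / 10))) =25 / 3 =8.33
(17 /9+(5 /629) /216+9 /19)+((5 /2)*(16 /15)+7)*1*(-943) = -23525228905 /2581416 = -9113.30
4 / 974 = 2 / 487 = 0.00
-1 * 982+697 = -285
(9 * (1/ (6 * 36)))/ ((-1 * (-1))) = 1/ 24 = 0.04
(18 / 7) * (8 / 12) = 12 / 7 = 1.71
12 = 12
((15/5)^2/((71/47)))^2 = 178929/5041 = 35.49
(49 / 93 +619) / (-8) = -7202 / 93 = -77.44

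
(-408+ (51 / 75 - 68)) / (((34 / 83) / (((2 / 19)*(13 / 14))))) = -754221 / 6650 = -113.42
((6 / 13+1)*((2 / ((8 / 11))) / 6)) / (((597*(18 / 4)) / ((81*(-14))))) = -1463 / 5174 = -0.28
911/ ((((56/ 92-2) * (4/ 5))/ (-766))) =40124995/ 64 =626953.05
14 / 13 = 1.08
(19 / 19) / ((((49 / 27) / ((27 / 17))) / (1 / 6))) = 243 / 1666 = 0.15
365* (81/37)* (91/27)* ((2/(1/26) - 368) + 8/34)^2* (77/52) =4251751830480/10693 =397620109.46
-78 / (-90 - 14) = 3 / 4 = 0.75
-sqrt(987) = -31.42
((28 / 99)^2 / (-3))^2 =614656 / 864536409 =0.00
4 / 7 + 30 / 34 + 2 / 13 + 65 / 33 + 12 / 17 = 218662 / 51051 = 4.28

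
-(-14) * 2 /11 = 28 /11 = 2.55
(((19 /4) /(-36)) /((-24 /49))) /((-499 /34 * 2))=-15827 /1724544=-0.01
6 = 6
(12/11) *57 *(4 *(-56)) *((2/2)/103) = -135.23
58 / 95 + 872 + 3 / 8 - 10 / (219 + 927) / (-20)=380167927 / 435480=872.99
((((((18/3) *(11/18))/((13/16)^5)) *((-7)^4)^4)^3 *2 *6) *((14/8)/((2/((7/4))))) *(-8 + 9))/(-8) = -43122092024202205229489216581539784953787417666960486402359296/460673037126816813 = -93606720057139570155610390000000000000000000.00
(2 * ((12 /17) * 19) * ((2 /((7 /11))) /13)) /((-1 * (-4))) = 2508 /1547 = 1.62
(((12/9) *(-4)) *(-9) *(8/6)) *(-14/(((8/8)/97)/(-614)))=53363968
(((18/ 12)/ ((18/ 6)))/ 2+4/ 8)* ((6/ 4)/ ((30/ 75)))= 45/ 16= 2.81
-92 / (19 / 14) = -1288 / 19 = -67.79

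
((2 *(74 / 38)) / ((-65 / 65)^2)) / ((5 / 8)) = 6.23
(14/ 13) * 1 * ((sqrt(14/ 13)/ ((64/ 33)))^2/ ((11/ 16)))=4851/ 10816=0.45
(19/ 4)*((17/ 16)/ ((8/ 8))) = 323/ 64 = 5.05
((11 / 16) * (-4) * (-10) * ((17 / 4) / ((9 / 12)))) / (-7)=-935 / 42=-22.26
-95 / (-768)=95 / 768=0.12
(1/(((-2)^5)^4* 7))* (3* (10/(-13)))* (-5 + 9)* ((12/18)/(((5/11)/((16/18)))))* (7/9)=-11/8626176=-0.00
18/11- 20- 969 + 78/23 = -248945/253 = -983.97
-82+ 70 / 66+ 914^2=27565397 / 33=835315.06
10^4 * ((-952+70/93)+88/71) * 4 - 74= -250916568622/6603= -38000389.01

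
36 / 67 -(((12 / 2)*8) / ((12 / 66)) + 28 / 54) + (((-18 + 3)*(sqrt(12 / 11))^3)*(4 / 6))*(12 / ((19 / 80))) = -230400*sqrt(33) / 2299 -477542 / 1809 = -839.69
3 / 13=0.23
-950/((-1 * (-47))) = -950/47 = -20.21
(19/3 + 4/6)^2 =49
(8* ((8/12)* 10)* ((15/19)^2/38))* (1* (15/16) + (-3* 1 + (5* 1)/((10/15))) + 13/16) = 37500/6859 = 5.47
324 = 324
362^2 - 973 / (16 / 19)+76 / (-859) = 1785187187 / 13744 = 129888.47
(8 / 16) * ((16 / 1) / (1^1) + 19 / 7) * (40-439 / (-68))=413829 / 952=434.69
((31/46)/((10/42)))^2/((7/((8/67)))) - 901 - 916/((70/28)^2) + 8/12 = -2782514773/2658225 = -1046.76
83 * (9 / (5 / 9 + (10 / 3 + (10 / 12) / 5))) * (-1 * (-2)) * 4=107568 / 73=1473.53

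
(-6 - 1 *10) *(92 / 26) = -56.62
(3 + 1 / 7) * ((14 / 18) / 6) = 11 / 27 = 0.41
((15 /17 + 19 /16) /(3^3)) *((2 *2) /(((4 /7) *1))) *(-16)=-3941 /459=-8.59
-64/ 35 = -1.83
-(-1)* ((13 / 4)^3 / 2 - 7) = 1301 / 128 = 10.16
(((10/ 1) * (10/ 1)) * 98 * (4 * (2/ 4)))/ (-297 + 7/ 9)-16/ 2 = -98864/ 1333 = -74.17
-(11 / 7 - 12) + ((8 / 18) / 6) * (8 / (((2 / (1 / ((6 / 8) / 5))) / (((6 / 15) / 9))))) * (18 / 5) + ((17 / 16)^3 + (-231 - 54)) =-3170768989 / 11612160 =-273.06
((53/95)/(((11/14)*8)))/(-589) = -0.00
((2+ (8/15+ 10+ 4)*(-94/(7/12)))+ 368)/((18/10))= -23006/21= -1095.52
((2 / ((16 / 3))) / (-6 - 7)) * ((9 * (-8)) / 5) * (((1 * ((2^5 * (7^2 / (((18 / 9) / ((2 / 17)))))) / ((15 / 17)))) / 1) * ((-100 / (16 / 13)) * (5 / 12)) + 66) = -93768 / 65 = -1442.58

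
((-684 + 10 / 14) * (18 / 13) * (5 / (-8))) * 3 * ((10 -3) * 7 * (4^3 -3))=275716035 / 52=5302231.44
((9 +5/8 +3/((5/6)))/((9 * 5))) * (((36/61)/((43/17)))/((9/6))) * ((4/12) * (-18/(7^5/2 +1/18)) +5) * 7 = 11901075403/7439352600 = 1.60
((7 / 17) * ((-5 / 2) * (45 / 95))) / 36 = -35 / 2584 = -0.01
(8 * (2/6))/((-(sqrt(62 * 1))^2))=-4/93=-0.04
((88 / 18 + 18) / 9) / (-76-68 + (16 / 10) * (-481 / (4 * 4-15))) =-515 / 185004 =-0.00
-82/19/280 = -41/2660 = -0.02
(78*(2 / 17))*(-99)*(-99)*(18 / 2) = 809447.29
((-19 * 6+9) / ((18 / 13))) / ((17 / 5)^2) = -11375 / 1734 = -6.56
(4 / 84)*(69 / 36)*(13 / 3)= 0.40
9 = 9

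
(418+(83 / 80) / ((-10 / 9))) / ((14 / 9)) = 268.11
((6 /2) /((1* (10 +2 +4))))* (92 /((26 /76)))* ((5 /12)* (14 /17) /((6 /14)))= 107065 /2652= 40.37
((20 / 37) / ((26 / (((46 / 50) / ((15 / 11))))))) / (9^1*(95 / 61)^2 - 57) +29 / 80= 3419109713 / 9442414800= 0.36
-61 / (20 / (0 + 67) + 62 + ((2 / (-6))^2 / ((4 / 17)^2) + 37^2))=-0.04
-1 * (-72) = 72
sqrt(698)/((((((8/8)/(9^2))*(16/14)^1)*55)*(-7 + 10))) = 189*sqrt(698)/440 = 11.35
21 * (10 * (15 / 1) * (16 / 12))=4200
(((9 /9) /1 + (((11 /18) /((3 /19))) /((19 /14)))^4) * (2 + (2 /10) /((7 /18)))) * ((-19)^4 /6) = 204619244663768 /55801305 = 3666925.79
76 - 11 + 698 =763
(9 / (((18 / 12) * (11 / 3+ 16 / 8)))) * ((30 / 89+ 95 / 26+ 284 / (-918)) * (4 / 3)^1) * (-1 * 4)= -62564432 / 3009357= -20.79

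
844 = 844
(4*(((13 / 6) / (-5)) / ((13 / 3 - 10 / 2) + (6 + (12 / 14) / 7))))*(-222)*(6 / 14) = 60606 / 2005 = 30.23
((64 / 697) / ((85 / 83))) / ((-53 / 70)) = -74368 / 627997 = -0.12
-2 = -2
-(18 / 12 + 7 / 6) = -8 / 3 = -2.67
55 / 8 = 6.88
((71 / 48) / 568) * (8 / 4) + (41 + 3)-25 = 3649 / 192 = 19.01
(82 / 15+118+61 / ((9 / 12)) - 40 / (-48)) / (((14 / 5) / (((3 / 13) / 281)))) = 6169 / 102284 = 0.06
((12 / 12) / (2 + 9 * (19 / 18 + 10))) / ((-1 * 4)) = -1 / 406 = -0.00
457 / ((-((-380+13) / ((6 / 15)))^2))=-0.00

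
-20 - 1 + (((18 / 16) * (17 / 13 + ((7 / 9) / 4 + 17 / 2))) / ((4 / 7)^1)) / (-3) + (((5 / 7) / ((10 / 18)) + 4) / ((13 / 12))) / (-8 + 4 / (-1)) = -977401 / 34944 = -27.97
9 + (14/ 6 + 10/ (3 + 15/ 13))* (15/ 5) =209/ 9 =23.22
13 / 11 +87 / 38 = 1451 / 418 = 3.47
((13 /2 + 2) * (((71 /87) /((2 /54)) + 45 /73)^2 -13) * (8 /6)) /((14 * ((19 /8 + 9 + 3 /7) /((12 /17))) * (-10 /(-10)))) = 71716235104 /2962396429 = 24.21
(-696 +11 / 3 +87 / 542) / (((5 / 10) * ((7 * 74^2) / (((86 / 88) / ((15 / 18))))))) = -48395339 / 1142676920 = -0.04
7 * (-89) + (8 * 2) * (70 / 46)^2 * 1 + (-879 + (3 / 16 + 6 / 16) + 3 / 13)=-161103979 / 110032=-1464.16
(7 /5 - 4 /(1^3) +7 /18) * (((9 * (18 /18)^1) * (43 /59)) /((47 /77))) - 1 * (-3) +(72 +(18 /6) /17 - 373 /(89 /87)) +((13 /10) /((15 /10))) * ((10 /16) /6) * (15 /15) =-945847559419 /3020795280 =-313.11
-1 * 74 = -74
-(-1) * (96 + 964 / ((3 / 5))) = 5108 / 3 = 1702.67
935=935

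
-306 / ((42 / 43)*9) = -731 / 21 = -34.81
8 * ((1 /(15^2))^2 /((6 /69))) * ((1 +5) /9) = 184 /151875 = 0.00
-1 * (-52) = 52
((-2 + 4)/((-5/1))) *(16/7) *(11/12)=-88/105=-0.84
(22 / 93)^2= 484 / 8649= 0.06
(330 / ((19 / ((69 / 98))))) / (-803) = -1035 / 67963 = -0.02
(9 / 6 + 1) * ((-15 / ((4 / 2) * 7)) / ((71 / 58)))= -2175 / 994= -2.19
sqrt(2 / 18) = 1 / 3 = 0.33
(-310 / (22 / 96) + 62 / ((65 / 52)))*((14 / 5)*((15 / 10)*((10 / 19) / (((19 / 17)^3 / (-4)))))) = 59156922048 / 7167655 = 8253.32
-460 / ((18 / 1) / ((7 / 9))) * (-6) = 3220 / 27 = 119.26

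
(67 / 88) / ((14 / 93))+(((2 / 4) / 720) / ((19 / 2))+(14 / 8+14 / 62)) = 114836671 / 16327080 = 7.03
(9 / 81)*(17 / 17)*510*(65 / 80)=46.04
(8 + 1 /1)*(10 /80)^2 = 9 /64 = 0.14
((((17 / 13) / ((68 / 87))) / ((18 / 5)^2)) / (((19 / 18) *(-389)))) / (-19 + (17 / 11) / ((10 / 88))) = 3625 / 62261784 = 0.00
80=80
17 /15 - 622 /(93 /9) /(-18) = 694 /155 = 4.48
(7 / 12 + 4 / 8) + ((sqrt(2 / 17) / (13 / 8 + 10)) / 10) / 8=sqrt(34) / 15810 + 13 / 12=1.08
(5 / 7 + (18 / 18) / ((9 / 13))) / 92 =34 / 1449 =0.02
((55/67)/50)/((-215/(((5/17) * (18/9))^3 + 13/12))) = -834559/8492611800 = -0.00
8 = 8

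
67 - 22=45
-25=-25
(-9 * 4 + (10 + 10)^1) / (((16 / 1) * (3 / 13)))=-13 / 3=-4.33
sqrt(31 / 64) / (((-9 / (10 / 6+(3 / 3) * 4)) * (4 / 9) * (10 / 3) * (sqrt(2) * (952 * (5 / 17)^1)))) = -17 * sqrt(62) / 179200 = -0.00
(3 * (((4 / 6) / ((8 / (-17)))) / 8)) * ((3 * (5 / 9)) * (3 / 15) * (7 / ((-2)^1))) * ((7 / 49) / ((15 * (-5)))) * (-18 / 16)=17 / 12800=0.00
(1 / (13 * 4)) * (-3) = -3 / 52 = -0.06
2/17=0.12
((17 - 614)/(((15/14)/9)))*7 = -175518/5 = -35103.60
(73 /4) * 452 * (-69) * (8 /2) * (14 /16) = -3984267 /2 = -1992133.50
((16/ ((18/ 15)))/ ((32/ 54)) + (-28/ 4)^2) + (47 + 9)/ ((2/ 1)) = 199/ 2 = 99.50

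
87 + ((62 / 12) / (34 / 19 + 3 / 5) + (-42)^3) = -100786417 / 1362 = -73998.84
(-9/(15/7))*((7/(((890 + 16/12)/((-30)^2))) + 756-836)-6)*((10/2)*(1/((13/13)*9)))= 105532/573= 184.17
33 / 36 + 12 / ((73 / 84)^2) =1074683 / 63948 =16.81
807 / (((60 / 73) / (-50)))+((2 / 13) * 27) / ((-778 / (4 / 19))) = -9433909571 / 192166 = -49092.50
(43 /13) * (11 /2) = 473 /26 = 18.19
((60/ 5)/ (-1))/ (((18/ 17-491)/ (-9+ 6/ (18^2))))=-16490/ 74961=-0.22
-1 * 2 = -2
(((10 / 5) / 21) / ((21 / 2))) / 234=2 / 51597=0.00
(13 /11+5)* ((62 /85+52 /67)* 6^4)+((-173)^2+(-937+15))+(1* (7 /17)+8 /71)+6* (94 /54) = 1644428244868 /40030155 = 41079.74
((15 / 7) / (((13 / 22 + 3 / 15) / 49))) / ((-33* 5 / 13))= -910 / 87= -10.46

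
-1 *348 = -348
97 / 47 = 2.06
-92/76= -23/19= -1.21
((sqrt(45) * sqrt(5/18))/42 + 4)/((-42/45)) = -30/7 - 25 * sqrt(2)/392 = -4.38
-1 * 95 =-95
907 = 907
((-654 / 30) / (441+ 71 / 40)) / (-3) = 872 / 53133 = 0.02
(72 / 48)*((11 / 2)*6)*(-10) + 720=225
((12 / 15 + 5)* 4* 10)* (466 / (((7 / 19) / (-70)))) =-20541280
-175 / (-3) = 58.33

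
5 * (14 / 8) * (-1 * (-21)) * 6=2205 / 2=1102.50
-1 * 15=-15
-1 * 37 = -37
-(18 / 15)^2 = -36 / 25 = -1.44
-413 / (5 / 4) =-1652 / 5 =-330.40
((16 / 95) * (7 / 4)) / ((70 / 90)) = 36 / 95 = 0.38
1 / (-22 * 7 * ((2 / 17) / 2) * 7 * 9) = -17 / 9702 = -0.00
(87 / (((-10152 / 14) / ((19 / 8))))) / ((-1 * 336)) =551 / 649728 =0.00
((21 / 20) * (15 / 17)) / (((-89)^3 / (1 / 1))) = -63 / 47937892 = -0.00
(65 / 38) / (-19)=-65 / 722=-0.09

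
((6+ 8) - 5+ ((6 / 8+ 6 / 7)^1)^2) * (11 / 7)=99891 / 5488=18.20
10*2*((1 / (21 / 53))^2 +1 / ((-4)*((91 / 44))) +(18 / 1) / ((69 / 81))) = 72203800 / 131859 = 547.58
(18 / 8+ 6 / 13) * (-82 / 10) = -22.23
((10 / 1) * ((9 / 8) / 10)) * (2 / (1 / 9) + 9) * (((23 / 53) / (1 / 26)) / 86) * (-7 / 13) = -39123 / 18232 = -2.15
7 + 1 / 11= 78 / 11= 7.09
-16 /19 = -0.84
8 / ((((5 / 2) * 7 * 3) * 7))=16 / 735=0.02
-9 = -9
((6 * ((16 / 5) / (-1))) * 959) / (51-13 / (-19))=-356.26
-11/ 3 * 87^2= -27753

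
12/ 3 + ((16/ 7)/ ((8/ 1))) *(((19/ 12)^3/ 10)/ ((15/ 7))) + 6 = 1302859/ 129600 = 10.05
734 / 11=66.73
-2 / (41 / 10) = -20 / 41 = -0.49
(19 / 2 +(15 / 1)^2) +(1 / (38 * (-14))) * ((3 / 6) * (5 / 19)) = 4740647 / 20216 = 234.50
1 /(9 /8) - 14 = -118 /9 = -13.11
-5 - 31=-36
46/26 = 1.77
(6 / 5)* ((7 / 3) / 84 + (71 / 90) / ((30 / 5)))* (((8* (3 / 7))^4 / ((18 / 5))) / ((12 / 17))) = 374272 / 36015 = 10.39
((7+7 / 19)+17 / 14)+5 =3613 / 266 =13.58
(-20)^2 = 400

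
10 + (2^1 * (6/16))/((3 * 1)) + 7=17.25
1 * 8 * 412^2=1357952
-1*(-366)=366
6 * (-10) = -60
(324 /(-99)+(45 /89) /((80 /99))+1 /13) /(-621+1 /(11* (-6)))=1570065 /379375672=0.00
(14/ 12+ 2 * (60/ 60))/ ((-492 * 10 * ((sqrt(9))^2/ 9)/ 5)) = -19/ 5904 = -0.00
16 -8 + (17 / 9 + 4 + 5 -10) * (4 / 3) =248 / 27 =9.19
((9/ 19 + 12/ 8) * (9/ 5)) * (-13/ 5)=-351/ 38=-9.24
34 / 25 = 1.36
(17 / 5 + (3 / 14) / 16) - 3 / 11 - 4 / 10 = 6753 / 2464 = 2.74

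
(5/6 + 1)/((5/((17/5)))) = 187/150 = 1.25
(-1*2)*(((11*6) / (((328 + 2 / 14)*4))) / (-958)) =231 / 2200526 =0.00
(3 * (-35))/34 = -105/34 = -3.09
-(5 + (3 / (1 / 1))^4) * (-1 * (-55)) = -4730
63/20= 3.15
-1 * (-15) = 15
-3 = -3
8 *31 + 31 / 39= 9703 / 39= 248.79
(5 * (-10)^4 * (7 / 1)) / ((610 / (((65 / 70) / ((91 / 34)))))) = 85000 / 427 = 199.06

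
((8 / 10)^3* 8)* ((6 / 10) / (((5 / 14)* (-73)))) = -21504 / 228125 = -0.09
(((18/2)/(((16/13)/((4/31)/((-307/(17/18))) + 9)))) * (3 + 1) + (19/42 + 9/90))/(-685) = -1054408639/2738040900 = -0.39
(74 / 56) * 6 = 111 / 14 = 7.93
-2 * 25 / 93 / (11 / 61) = -3050 / 1023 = -2.98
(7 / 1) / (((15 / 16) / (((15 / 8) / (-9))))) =-14 / 9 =-1.56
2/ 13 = 0.15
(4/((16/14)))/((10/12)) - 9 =-24/5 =-4.80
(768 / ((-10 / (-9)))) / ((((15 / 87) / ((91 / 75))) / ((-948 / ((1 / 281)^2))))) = -364110186501.73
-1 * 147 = -147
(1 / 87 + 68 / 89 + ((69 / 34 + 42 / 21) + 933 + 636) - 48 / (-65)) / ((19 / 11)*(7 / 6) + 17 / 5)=296379975221 / 1019306587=290.77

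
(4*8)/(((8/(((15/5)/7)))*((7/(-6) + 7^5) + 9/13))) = 936/9176363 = 0.00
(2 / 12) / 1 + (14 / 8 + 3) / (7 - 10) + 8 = 79 / 12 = 6.58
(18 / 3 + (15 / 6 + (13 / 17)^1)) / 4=315 / 136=2.32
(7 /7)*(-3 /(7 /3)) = -9 /7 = -1.29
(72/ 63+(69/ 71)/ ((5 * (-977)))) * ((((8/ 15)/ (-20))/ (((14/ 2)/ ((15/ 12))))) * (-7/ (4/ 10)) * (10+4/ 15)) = 30516167/ 31215150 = 0.98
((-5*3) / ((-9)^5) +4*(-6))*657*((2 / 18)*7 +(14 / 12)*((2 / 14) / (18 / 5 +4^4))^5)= -4270851348217682237445289477 / 348246620451954939895488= -12263.87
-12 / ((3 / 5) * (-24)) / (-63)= -5 / 378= -0.01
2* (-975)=-1950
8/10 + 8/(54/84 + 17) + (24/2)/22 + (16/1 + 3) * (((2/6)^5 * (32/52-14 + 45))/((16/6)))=7998743/2934360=2.73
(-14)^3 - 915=-3659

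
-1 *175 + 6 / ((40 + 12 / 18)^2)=-1302323 / 7442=-175.00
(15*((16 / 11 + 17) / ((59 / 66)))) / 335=3654 / 3953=0.92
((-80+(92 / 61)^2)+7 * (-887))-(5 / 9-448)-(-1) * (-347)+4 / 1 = -207038405 / 33489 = -6182.28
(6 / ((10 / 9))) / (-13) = -27 / 65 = -0.42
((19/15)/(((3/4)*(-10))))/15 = -0.01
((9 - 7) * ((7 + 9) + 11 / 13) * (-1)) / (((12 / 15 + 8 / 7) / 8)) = -30660 / 221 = -138.73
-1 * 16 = -16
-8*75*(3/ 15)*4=-480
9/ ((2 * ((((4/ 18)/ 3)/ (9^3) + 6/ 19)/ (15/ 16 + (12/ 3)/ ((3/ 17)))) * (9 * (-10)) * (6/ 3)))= -141238647/ 75607040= -1.87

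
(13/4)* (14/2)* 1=91/4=22.75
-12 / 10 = -6 / 5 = -1.20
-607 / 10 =-60.70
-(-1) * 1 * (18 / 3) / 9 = 2 / 3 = 0.67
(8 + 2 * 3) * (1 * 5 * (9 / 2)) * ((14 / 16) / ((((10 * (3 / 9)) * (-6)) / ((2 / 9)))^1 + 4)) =-2205 / 688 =-3.20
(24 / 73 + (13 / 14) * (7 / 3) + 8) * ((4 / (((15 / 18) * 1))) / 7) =7.20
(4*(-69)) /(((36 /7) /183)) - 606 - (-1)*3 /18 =-10426.83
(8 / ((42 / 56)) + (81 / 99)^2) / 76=4115 / 27588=0.15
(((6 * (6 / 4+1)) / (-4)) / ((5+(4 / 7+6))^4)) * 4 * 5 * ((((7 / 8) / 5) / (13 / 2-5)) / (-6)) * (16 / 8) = 84035 / 516560652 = 0.00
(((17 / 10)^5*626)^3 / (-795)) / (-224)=87774190591143289891842521 / 22260000000000000000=3943135.25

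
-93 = -93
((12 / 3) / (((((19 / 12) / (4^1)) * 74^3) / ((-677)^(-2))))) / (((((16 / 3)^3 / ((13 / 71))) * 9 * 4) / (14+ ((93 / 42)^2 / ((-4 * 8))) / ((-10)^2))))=1027241163 / 40228187088212118732800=0.00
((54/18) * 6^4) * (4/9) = 1728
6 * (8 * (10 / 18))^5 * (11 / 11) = 10404.92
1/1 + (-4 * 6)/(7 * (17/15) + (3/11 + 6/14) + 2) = -15437/12283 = -1.26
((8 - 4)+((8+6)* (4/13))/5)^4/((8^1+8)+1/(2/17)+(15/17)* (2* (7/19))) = 6441408595456/290019104375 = 22.21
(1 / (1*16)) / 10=1 / 160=0.01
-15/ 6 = -5/ 2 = -2.50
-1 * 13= -13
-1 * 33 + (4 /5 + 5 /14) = -2229 /70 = -31.84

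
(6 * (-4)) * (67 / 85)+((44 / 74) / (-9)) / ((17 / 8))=-536344 / 28305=-18.95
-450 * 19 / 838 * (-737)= 7519.51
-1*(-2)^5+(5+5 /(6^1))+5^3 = 977 /6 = 162.83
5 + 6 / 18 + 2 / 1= 7.33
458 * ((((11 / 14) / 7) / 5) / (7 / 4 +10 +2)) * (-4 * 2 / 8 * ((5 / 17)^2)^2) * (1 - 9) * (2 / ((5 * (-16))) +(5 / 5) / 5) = 4580 / 584647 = 0.01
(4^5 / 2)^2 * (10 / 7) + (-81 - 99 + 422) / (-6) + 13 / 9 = 23590510 / 63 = 374452.54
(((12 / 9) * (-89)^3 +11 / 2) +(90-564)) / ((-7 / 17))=95923571 / 42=2283894.55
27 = 27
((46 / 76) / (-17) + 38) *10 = 122625 / 323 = 379.64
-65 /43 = -1.51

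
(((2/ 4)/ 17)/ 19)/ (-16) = -1/ 10336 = -0.00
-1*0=0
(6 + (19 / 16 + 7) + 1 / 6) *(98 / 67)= 33761 / 1608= 21.00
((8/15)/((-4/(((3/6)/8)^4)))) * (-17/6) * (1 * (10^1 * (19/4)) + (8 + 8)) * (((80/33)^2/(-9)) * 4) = -10795/11290752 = -0.00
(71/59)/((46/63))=4473/2714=1.65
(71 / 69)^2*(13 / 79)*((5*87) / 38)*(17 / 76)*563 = 90946369735 / 362077224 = 251.18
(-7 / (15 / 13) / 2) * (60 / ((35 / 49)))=-1274 / 5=-254.80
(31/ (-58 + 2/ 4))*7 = -434/ 115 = -3.77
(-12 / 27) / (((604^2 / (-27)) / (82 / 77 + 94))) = 5490 / 1755677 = 0.00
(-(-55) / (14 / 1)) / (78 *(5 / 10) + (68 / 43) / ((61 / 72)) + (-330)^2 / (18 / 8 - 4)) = -0.00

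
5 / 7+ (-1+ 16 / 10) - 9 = -7.69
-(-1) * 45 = 45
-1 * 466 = -466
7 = 7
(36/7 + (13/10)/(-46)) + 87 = 296609/3220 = 92.11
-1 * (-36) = 36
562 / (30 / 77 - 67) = -43274 / 5129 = -8.44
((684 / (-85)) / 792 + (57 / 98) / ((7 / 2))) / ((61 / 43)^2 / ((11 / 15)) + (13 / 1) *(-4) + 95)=9738683 / 2855324080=0.00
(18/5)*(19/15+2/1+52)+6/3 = 5024/25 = 200.96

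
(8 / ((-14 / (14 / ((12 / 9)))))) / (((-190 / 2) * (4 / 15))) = 9 / 38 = 0.24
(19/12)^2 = 361/144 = 2.51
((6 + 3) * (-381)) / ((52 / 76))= -65151 / 13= -5011.62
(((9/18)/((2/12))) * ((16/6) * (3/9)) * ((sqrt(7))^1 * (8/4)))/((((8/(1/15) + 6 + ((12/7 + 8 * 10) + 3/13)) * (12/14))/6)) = 10192 * sqrt(7)/56769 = 0.48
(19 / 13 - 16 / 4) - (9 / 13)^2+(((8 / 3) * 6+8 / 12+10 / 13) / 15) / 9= -39542 / 13689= -2.89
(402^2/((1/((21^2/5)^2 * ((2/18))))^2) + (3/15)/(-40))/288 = 603686455720967/1440000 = 419226705.36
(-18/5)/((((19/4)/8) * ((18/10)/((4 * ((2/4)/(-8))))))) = 16/19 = 0.84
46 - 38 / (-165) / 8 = 46.03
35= 35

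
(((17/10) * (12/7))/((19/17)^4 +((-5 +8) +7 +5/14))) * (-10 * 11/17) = -7349848/4645013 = -1.58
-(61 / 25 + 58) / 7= -1511 / 175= -8.63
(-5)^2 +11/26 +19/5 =3799/130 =29.22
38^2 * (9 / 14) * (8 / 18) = 2888 / 7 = 412.57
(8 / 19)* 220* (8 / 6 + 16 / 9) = 49280 / 171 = 288.19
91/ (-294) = -13/ 42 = -0.31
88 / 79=1.11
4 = 4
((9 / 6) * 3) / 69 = 3 / 46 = 0.07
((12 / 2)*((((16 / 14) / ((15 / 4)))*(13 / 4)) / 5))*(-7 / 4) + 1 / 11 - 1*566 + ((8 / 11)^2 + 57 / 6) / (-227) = -780108493 / 1373350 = -568.03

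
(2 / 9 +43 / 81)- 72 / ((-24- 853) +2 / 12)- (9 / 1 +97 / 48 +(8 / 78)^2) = -11748876439 / 1152285264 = -10.20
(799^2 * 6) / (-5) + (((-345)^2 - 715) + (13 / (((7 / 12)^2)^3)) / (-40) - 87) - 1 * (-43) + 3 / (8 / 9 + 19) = -68213108031477 / 105295855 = -647823.30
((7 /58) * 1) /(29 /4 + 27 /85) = 1190 /74617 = 0.02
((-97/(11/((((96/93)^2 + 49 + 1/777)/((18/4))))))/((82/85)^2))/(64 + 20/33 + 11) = -2620017582865/1879030892529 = -1.39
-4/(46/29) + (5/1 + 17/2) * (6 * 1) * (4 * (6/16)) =118.98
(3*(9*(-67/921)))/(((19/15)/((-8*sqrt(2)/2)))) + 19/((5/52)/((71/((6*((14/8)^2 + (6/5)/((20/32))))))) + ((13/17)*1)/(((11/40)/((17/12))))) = 92595360/19395707 + 36180*sqrt(2)/5833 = 13.55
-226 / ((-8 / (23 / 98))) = 6.63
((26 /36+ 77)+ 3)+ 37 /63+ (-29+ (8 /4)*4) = 2533 /42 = 60.31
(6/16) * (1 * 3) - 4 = -23/8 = -2.88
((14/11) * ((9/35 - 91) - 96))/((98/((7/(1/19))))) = -124184/385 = -322.56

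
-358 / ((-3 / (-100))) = -35800 / 3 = -11933.33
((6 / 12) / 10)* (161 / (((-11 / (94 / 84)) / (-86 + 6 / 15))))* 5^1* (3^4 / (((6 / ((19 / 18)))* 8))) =2197673 / 3520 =624.34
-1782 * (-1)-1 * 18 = 1764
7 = 7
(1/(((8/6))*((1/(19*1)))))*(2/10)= 57/20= 2.85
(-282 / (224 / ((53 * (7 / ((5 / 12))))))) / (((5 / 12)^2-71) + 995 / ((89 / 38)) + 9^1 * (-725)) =71830476 / 395437355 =0.18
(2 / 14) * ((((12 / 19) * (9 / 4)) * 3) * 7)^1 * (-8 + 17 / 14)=-405 / 14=-28.93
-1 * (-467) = 467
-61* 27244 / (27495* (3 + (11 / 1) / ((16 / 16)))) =-118706 / 27495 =-4.32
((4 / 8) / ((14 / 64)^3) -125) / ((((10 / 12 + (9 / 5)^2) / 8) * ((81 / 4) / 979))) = -41495502400 / 5658471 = -7333.34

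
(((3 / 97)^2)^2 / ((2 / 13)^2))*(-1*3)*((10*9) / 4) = -1848015 / 708234248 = -0.00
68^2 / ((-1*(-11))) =4624 / 11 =420.36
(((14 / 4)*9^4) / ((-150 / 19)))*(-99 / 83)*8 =57592458 / 2075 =27755.40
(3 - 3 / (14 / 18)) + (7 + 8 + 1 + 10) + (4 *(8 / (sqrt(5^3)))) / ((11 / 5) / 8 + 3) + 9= 256 *sqrt(5) / 655 + 239 / 7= 35.02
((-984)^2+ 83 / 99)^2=9188646311060329 / 9801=937521305077.07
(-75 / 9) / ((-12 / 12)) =25 / 3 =8.33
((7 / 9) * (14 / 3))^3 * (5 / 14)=336140 / 19683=17.08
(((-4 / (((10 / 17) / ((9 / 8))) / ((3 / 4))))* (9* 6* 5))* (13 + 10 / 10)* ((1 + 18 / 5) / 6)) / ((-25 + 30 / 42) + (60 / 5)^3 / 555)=172258569 / 219344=785.34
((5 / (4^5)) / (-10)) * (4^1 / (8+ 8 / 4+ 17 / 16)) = -1 / 5664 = -0.00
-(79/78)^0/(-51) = 0.02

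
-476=-476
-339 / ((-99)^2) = -113 / 3267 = -0.03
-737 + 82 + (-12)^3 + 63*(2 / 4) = -4703 / 2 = -2351.50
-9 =-9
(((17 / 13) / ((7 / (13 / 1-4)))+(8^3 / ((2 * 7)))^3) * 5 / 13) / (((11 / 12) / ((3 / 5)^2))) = 4711204188 / 637637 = 7388.54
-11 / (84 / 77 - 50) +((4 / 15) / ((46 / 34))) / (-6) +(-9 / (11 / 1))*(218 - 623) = 2030821723 / 6125130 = 331.56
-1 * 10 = -10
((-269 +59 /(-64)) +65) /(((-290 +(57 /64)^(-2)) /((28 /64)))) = 298274445 /960628736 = 0.31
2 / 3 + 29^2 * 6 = 5046.67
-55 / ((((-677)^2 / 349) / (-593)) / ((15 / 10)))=34147905 / 916658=37.25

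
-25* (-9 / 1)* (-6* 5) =-6750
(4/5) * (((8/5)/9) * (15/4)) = 8/15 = 0.53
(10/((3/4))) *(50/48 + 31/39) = 955/39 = 24.49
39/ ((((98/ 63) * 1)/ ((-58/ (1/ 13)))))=-132327/ 7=-18903.86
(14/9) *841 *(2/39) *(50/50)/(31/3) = 23548/3627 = 6.49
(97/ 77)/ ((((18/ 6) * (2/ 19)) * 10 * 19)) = 97/ 4620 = 0.02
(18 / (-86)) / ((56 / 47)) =-423 / 2408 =-0.18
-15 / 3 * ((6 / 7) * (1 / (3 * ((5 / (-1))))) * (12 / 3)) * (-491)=-3928 / 7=-561.14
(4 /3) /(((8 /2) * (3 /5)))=0.56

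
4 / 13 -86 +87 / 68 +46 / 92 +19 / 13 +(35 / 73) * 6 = -79.57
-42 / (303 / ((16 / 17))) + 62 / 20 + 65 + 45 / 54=1772018 / 25755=68.80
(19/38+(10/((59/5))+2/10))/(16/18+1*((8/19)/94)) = 7337781/4236200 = 1.73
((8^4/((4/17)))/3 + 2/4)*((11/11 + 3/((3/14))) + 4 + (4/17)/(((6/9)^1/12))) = 13753505/102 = 134838.28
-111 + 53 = -58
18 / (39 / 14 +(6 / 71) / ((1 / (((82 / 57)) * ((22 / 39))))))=13257972 / 2102341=6.31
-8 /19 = -0.42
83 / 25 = 3.32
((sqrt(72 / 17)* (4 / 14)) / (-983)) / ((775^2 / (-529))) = 6348* sqrt(34) / 70259310625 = 0.00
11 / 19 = 0.58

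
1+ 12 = 13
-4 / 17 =-0.24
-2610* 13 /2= -16965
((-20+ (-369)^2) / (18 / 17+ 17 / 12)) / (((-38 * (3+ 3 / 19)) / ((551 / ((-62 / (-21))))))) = -26779887687 / 313100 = -85531.42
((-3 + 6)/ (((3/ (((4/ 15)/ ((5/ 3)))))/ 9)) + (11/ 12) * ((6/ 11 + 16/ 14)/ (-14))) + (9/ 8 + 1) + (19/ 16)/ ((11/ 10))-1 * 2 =102437/ 40425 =2.53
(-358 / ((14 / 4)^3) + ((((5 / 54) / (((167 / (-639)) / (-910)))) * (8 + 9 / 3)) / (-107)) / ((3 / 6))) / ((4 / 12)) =-1372398098 / 6129067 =-223.92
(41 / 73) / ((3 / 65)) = 2665 / 219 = 12.17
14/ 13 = 1.08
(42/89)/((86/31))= 651/3827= 0.17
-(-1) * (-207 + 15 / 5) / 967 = -204 / 967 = -0.21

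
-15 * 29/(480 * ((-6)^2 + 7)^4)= -29/109401632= -0.00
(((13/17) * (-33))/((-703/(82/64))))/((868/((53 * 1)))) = 932217/331950976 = 0.00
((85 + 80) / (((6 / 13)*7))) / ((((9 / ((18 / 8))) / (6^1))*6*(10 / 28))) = 143 / 4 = 35.75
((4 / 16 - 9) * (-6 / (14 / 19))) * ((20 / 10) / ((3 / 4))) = 190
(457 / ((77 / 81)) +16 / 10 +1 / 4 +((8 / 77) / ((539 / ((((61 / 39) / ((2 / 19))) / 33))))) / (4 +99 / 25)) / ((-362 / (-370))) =3795957972137651 / 7695727475436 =493.26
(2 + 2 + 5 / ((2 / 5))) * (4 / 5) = 13.20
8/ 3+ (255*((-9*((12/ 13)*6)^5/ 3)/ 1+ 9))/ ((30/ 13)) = -1726547.37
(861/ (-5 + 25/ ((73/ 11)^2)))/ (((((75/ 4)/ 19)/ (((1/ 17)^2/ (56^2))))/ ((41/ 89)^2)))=-6978320171/ 151396480984000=-0.00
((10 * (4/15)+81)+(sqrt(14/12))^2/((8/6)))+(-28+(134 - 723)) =-12779/24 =-532.46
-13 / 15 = -0.87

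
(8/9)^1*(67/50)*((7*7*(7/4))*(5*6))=45962/15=3064.13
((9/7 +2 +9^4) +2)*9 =413676/7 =59096.57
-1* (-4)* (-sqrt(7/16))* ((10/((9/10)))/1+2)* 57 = -1977.26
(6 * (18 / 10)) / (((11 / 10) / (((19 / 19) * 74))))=7992 / 11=726.55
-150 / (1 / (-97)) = 14550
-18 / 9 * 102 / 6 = -34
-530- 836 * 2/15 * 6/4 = -3486/5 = -697.20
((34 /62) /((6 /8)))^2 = 4624 /8649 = 0.53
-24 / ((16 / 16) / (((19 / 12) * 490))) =-18620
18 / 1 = 18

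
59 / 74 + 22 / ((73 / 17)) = 31983 / 5402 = 5.92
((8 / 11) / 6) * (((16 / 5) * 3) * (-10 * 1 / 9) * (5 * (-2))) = 1280 / 99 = 12.93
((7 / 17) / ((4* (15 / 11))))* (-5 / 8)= -77 / 1632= -0.05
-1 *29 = -29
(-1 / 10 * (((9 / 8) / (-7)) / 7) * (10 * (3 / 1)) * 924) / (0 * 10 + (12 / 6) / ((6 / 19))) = 2673 / 266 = 10.05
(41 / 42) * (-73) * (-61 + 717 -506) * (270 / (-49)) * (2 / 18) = 2244750 / 343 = 6544.46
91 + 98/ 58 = 2688/ 29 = 92.69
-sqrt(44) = -2 *sqrt(11) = -6.63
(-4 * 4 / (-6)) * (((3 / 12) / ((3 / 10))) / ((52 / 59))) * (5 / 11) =1475 / 1287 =1.15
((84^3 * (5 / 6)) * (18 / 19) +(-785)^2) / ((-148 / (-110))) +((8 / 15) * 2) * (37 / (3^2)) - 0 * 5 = 152947182227 / 189810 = 805790.96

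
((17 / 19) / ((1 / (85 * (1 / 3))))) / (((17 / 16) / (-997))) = -1355920 / 57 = -23788.07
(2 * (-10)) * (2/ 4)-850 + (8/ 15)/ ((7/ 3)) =-30092/ 35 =-859.77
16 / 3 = 5.33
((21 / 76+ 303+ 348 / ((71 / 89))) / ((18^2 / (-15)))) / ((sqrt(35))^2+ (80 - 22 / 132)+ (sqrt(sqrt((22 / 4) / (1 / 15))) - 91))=-1767971564645 / 1230448941096 - 259372815 *sqrt(330) / 205074823516+ 59855265 *165^(3 / 4) *2^(1 / 4) / 1127911529338+ 12363437515 *165^(1 / 4) *2^(3 / 4) / 410149647032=-1.28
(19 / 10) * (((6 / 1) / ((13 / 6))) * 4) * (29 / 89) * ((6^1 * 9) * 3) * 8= 51414912 / 5785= 8887.63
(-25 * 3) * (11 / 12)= -275 / 4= -68.75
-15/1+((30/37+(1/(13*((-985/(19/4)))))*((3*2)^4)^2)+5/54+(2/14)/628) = -35829691751459/56234489220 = -637.15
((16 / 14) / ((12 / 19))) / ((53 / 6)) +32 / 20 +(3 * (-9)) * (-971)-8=48621043 / 1855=26210.80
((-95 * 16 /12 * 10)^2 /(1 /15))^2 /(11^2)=4786813590449.95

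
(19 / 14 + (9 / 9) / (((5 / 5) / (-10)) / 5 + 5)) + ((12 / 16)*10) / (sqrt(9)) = 7073 / 1743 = 4.06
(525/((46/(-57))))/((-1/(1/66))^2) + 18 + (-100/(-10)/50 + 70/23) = 2348199/111320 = 21.09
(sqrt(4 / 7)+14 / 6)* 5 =10* sqrt(7) / 7+35 / 3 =15.45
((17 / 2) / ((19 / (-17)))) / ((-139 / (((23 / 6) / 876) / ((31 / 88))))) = 73117 / 107578494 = 0.00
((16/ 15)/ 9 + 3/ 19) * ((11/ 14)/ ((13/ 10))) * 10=1.67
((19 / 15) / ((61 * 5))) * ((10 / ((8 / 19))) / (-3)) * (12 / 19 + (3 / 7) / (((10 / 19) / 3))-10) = 2869 / 12600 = 0.23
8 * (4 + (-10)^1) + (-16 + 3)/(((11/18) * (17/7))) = -10614/187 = -56.76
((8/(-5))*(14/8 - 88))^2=19044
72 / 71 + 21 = 1563 / 71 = 22.01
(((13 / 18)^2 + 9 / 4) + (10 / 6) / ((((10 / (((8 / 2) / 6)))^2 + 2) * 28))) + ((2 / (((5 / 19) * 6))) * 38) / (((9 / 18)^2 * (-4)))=-45.36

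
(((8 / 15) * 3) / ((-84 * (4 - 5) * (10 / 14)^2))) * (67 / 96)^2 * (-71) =-2231033 / 1728000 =-1.29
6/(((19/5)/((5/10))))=15/19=0.79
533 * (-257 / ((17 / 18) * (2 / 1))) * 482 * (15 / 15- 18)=594223578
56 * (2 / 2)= 56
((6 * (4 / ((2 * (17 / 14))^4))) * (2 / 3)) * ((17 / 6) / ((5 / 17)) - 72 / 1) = -35938168 / 1252815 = -28.69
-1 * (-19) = 19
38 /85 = 0.45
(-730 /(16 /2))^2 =133225 /16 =8326.56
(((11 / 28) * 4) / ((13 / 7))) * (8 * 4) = 352 / 13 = 27.08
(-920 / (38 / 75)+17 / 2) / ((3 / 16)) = -549416 / 57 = -9638.88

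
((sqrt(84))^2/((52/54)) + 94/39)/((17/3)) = 3496/221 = 15.82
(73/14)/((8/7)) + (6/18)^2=673/144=4.67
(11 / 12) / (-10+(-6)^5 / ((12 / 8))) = -11 / 62328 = -0.00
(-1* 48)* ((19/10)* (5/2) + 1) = -276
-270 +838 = 568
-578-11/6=-3479/6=-579.83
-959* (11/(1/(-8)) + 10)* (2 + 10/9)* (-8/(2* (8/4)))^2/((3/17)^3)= 169383742.02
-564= -564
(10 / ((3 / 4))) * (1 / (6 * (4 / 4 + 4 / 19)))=380 / 207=1.84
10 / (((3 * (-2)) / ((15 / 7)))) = -25 / 7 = -3.57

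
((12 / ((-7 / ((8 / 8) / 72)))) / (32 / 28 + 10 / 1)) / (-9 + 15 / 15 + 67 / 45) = 5 / 15236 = 0.00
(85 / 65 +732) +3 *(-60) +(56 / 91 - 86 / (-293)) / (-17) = 35824871 / 64753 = 553.25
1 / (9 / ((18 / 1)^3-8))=5824 / 9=647.11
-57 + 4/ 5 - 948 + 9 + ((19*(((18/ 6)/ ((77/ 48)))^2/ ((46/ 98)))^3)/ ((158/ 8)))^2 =2281440692799273145511504031376/ 14497844086268521967732645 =157364.13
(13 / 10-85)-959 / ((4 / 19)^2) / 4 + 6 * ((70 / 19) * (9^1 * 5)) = -27349801 / 6080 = -4498.32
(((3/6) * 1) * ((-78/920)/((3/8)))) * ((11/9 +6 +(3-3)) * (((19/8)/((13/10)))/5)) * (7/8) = -1729/6624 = -0.26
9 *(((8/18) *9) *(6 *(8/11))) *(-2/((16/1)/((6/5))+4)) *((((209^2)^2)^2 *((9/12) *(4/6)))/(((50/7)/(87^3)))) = -988572232159679654101841688/325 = -3041760714337475858774898.00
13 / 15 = 0.87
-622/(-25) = 622/25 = 24.88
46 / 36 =23 / 18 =1.28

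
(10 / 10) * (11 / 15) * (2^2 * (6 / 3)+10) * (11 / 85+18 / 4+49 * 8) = 2225091 / 425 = 5235.51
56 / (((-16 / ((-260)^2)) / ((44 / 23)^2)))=-865893.38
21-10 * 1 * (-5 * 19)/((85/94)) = 18217/17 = 1071.59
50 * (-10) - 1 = -501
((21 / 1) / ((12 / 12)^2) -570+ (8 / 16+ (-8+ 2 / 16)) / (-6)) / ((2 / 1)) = -26293 / 96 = -273.89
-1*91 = -91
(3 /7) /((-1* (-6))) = 1 /14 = 0.07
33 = 33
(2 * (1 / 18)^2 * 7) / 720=7 / 116640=0.00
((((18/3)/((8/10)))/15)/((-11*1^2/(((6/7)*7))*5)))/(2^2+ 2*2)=-3/440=-0.01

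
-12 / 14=-6 / 7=-0.86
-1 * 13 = -13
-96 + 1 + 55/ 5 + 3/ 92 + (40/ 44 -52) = -136679/ 1012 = -135.06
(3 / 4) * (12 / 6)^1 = 3 / 2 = 1.50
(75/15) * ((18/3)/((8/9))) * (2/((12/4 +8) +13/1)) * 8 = 45/2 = 22.50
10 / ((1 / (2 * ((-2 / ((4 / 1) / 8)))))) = -80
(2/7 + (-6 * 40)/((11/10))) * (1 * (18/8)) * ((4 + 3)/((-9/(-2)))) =-8389/11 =-762.64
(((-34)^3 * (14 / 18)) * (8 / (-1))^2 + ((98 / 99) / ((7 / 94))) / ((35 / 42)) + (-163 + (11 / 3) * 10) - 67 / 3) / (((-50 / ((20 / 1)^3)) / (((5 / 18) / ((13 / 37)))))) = 2866808111840 / 11583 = 247501347.82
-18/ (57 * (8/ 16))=-12/ 19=-0.63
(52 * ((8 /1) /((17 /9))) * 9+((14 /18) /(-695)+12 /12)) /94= 105437348 /4997745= 21.10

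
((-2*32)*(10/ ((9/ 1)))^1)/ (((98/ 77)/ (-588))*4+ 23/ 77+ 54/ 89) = -4385920/ 55311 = -79.30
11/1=11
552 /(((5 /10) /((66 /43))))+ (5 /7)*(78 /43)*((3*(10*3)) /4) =518823 /301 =1723.66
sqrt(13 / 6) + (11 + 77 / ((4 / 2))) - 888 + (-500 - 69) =-2815 / 2 + sqrt(78) / 6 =-1406.03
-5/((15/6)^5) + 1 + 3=2468/625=3.95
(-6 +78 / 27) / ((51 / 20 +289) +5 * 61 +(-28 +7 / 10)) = -112 / 20493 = -0.01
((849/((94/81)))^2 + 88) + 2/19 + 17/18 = 808823536921/1510956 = 535305.82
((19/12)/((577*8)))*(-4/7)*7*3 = -19/4616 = -0.00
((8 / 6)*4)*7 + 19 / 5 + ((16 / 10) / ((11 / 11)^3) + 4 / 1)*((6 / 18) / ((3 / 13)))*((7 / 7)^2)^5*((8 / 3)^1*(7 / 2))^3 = 1608101 / 243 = 6617.70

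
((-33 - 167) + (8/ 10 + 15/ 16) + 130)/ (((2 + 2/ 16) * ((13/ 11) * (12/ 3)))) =-60071/ 8840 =-6.80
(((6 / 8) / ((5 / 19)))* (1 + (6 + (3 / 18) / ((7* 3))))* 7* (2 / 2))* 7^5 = 281971039 / 120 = 2349758.66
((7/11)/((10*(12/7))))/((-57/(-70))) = 343/7524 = 0.05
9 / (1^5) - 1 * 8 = 1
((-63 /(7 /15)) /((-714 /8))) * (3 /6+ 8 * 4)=5850 /119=49.16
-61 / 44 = -1.39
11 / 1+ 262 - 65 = 208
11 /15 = 0.73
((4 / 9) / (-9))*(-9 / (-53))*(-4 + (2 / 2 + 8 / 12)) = 0.02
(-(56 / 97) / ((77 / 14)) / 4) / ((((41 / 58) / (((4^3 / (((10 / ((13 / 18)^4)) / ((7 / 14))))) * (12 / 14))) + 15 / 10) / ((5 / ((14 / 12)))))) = -132523040 / 2883730751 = -0.05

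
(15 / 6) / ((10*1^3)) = 1 / 4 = 0.25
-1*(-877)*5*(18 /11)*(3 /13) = 236790 /143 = 1655.87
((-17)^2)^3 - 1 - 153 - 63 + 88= 24137440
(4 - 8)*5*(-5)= 100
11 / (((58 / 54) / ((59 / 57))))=5841 / 551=10.60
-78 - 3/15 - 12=-451/5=-90.20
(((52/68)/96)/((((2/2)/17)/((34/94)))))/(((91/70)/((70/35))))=0.08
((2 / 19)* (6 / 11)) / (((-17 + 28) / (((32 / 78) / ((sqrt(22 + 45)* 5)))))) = 64* sqrt(67) / 10012145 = 0.00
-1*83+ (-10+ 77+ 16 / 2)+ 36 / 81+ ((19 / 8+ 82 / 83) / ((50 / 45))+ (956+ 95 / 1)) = 62537113 / 59760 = 1046.47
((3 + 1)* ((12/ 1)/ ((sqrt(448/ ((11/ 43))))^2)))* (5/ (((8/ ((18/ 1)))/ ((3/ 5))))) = 891/ 4816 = 0.19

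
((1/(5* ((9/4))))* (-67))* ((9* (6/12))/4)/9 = -67/90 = -0.74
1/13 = 0.08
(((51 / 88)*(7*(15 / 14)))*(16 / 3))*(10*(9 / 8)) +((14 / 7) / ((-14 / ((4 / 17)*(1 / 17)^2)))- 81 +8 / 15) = 4093111007 / 22698060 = 180.33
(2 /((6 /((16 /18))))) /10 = 4 /135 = 0.03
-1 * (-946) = 946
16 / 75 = 0.21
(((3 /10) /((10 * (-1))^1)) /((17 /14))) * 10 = -21 /85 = -0.25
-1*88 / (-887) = 88 / 887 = 0.10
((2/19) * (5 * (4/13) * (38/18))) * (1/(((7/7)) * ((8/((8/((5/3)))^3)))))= 1536/325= 4.73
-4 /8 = -1 /2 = -0.50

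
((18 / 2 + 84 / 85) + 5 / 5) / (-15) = -934 / 1275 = -0.73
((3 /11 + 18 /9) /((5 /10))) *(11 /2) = 25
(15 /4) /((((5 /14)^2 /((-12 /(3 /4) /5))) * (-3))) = 784 /25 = 31.36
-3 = -3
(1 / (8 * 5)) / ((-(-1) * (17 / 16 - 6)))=-2 / 395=-0.01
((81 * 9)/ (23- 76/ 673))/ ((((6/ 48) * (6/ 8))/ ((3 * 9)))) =141297696/ 15403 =9173.39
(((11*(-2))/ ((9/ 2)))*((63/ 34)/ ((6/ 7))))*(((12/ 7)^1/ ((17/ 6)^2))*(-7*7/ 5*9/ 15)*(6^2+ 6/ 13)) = 772589664/ 1596725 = 483.86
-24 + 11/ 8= -22.62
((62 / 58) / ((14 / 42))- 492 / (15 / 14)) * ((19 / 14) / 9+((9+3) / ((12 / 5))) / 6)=-4099378 / 9135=-448.76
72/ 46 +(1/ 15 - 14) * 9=-14241/ 115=-123.83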